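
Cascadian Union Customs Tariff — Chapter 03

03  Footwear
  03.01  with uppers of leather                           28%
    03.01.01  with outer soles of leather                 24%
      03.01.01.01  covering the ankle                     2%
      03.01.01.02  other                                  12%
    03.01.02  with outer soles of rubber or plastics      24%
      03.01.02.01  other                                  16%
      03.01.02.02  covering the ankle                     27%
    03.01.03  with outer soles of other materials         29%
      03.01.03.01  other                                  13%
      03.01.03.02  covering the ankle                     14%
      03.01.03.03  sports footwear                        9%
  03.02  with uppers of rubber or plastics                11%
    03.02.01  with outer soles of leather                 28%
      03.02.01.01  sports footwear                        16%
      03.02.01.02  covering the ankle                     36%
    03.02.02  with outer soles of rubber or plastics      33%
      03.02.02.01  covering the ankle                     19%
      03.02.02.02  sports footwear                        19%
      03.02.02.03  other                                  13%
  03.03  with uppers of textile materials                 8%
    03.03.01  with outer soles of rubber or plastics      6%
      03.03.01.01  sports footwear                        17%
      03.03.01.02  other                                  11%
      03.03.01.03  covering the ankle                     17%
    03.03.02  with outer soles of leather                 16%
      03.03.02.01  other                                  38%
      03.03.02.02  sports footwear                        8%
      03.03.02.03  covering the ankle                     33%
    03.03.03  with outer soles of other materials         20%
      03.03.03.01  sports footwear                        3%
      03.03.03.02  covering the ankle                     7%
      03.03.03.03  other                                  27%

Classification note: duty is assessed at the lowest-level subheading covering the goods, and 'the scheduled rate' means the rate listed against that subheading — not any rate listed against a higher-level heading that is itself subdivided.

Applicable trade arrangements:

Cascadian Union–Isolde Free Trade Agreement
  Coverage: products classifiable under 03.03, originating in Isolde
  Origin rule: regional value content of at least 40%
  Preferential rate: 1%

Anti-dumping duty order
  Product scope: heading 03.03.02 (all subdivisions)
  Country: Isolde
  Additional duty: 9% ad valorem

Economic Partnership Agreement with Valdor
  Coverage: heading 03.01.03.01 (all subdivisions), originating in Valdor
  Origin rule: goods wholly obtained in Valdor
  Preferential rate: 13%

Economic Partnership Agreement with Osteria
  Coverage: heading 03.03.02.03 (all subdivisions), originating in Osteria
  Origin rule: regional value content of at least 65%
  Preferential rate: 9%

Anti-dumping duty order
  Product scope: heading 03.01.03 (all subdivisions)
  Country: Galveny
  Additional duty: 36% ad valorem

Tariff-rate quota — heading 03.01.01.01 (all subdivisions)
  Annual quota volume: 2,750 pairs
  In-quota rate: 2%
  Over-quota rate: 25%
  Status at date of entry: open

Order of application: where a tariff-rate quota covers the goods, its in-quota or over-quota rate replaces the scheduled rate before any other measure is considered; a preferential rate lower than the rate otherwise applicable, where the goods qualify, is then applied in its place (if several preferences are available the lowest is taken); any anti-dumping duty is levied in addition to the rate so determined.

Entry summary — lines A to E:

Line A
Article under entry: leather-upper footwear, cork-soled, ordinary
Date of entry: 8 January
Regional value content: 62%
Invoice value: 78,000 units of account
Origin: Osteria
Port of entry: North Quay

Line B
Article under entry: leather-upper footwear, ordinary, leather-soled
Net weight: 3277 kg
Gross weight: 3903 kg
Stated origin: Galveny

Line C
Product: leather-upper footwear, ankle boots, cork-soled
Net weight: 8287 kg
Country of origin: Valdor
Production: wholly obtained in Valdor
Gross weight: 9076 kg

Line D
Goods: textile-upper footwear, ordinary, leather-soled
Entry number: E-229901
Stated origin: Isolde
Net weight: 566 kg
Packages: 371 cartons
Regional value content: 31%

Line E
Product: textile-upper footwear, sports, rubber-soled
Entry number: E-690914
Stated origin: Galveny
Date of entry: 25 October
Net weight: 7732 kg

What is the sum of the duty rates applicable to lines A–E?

Line A: leather-upper → 03.01; cork-soled → 03.01.03; ordinary → 03.01.03.01. Scheduled 13%. Osteria agreement on 03.03.02.03: 03.01.03.01 not covered. → 13%.
Line B: leather-upper → 03.01; leather-soled → 03.01.01; ordinary → 03.01.01.02. Scheduled 12%. No special measure applies. → 12%.
Line C: leather-upper → 03.01; cork-soled → 03.01.03; ankle boots → 03.01.03.02. Scheduled 14%. Valdor agreement on 03.01.03.01: 03.01.03.02 not covered. → 14%.
Line D: textile-upper → 03.03; leather-soled → 03.03.02; ordinary → 03.03.02.01. Scheduled 38%. Isolde agreement on 03.03: RVC < 40%; anti-dumping (Isolde, 03.03.02): +9%; total 38% + 9% = 47%. → 47%.
Line E: textile-upper → 03.03; rubber-soled → 03.03.01; sports → 03.03.01.01. Scheduled 17%. No special measure applies. → 17%.
Sum: 13% + 12% + 14% + 47% + 17% = 103%.

103%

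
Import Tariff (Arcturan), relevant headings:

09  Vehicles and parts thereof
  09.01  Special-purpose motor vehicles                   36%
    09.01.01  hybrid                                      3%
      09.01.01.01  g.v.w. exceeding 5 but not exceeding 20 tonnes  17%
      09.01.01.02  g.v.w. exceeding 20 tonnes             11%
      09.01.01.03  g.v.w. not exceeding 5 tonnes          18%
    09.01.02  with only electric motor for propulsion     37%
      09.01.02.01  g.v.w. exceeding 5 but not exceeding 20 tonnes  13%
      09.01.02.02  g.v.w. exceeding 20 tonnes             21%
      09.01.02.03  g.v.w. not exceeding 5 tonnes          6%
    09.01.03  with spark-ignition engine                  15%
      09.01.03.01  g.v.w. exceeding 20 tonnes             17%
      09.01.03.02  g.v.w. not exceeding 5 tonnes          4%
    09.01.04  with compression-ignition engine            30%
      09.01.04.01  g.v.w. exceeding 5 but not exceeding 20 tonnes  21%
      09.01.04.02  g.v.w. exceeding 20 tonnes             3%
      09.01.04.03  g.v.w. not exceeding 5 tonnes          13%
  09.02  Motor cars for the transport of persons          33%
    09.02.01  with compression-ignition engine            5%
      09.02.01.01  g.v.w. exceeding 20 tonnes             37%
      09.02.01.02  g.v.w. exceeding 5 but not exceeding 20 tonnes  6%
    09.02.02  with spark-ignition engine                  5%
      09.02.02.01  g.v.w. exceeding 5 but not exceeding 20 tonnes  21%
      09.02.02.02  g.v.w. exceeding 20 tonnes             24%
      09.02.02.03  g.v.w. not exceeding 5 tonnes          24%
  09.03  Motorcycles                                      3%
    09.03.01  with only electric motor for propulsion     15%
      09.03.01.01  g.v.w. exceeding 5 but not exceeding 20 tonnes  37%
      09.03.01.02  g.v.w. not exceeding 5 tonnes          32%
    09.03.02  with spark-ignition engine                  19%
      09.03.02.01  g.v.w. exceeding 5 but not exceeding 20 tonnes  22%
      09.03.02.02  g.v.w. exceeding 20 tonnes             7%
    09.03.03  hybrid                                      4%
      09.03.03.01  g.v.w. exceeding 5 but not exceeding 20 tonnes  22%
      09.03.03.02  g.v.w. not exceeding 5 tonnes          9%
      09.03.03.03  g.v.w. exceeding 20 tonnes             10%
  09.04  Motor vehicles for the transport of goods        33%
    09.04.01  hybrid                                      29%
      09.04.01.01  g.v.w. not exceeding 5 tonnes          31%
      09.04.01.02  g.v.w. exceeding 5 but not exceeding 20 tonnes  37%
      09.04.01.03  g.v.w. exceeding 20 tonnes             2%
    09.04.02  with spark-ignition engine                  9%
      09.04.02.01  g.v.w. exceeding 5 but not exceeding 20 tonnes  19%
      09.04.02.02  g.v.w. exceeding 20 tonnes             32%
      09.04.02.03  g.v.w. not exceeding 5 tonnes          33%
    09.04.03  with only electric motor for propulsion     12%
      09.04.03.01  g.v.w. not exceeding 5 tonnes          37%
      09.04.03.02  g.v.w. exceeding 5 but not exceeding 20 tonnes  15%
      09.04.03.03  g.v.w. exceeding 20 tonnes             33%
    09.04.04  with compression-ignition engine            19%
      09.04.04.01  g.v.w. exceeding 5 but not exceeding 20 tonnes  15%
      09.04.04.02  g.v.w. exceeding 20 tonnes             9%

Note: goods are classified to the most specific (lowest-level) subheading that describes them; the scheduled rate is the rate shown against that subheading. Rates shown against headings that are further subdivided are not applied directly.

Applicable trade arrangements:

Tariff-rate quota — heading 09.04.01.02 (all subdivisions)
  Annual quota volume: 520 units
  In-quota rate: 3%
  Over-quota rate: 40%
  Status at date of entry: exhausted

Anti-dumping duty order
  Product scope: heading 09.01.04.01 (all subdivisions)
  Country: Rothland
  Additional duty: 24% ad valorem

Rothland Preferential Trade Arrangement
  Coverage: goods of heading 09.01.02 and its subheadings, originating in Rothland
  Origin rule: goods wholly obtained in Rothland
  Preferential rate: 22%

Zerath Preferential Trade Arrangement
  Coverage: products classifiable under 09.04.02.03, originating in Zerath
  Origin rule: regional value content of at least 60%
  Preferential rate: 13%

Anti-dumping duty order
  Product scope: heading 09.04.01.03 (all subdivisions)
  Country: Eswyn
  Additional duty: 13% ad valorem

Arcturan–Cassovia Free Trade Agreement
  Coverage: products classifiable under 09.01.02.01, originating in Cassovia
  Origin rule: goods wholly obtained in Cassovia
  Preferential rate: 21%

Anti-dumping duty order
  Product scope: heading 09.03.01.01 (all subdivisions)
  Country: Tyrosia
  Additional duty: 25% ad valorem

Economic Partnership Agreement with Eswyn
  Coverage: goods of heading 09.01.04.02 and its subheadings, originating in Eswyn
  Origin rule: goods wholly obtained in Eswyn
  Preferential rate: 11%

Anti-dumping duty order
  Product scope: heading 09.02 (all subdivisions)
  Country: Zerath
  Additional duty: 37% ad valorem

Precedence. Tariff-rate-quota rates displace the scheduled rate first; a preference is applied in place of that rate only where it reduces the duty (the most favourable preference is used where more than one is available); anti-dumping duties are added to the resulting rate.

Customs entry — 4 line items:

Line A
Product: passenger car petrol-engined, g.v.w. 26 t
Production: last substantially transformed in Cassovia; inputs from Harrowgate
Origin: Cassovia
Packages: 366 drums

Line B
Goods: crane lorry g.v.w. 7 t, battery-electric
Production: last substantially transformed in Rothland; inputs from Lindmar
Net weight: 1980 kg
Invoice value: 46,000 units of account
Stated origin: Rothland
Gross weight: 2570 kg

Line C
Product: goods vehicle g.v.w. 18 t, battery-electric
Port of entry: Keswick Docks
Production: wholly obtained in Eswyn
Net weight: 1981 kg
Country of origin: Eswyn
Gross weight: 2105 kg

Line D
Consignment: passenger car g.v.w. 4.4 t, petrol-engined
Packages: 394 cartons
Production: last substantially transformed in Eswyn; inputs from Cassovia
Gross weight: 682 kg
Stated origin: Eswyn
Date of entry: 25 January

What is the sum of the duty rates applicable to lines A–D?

76%

Line A: passenger car → 09.02; petrol-engined → 09.02.02; g.v.w. 26 t → 09.02.02.02. Scheduled 24%. Cassovia agreement on 09.01.02.01: 09.02.02.02 not covered. → 24%.
Line B: crane lorry → 09.01; battery-electric → 09.01.02; g.v.w. 7 t → 09.01.02.01. Scheduled 13%. Rothland agreement on 09.01.02: not wholly obtained. → 13%.
Line C: goods vehicle → 09.04; battery-electric → 09.04.03; g.v.w. 18 t → 09.04.03.02. Scheduled 15%. Eswyn agreement on 09.01.04.02: 09.04.03.02 not covered. → 15%.
Line D: passenger car → 09.02; petrol-engined → 09.02.02; g.v.w. 4.4 t → 09.02.02.03. Scheduled 24%. Eswyn agreement on 09.01.04.02: 09.02.02.03 not covered. → 24%.
Sum: 24% + 13% + 15% + 24% = 76%.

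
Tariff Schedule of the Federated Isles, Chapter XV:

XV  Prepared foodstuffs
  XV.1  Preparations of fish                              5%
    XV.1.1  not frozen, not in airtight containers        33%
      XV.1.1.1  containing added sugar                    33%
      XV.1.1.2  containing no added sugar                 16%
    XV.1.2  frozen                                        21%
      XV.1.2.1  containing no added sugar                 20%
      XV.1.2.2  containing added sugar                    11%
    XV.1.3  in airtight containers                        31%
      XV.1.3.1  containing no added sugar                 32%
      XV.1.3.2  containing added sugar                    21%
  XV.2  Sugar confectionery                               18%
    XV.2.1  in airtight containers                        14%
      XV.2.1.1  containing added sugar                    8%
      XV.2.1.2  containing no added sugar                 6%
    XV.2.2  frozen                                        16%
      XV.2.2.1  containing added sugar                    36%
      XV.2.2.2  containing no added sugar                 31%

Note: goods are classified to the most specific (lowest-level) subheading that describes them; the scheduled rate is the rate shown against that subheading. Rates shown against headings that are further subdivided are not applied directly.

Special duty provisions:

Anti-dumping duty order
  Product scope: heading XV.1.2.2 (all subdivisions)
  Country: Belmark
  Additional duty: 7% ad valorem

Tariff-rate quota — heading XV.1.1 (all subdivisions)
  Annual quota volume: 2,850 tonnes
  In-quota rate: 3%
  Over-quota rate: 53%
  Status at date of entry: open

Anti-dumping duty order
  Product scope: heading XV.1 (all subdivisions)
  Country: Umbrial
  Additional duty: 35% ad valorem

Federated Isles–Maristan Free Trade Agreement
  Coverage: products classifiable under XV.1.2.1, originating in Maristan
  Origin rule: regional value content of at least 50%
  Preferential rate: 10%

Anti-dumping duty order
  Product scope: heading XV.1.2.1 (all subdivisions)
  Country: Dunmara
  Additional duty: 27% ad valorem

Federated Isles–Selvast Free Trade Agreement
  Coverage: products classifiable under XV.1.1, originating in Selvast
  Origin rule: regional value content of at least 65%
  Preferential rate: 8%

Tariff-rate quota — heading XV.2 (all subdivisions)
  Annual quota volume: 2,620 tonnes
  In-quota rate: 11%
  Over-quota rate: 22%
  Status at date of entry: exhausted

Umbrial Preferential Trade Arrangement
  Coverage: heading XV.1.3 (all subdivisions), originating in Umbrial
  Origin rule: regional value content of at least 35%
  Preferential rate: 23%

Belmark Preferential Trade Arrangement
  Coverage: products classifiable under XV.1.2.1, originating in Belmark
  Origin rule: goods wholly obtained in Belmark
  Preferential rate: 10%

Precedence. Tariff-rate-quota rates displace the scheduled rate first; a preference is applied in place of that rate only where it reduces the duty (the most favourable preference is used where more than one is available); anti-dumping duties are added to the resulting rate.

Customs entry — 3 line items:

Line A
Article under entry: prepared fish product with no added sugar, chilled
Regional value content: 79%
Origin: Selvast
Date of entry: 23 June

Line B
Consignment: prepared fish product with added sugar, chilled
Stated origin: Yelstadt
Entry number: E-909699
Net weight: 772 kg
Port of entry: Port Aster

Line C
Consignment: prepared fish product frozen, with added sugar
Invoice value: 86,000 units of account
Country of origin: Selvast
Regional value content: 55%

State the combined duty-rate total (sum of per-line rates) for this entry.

Line A: prepared fish product → XV.1; chilled → XV.1.1; with no added sugar → XV.1.1.2. Scheduled 16%. quota on XV.1.1 open → in-quota 3%; Selvast agreement on XV.1.1: RVC ≥ 65% → 8% available; preference 8% not lower than 3% → no reduction. → 3%.
Line B: prepared fish product → XV.1; chilled → XV.1.1; with added sugar → XV.1.1.1. Scheduled 33%. quota on XV.1.1 open → in-quota 3%. → 3%.
Line C: prepared fish product → XV.1; frozen → XV.1.2; with added sugar → XV.1.2.2. Scheduled 11%. Selvast agreement on XV.1.1: XV.1.2.2 not covered. → 11%.
Sum: 3% + 3% + 11% = 17%.

17%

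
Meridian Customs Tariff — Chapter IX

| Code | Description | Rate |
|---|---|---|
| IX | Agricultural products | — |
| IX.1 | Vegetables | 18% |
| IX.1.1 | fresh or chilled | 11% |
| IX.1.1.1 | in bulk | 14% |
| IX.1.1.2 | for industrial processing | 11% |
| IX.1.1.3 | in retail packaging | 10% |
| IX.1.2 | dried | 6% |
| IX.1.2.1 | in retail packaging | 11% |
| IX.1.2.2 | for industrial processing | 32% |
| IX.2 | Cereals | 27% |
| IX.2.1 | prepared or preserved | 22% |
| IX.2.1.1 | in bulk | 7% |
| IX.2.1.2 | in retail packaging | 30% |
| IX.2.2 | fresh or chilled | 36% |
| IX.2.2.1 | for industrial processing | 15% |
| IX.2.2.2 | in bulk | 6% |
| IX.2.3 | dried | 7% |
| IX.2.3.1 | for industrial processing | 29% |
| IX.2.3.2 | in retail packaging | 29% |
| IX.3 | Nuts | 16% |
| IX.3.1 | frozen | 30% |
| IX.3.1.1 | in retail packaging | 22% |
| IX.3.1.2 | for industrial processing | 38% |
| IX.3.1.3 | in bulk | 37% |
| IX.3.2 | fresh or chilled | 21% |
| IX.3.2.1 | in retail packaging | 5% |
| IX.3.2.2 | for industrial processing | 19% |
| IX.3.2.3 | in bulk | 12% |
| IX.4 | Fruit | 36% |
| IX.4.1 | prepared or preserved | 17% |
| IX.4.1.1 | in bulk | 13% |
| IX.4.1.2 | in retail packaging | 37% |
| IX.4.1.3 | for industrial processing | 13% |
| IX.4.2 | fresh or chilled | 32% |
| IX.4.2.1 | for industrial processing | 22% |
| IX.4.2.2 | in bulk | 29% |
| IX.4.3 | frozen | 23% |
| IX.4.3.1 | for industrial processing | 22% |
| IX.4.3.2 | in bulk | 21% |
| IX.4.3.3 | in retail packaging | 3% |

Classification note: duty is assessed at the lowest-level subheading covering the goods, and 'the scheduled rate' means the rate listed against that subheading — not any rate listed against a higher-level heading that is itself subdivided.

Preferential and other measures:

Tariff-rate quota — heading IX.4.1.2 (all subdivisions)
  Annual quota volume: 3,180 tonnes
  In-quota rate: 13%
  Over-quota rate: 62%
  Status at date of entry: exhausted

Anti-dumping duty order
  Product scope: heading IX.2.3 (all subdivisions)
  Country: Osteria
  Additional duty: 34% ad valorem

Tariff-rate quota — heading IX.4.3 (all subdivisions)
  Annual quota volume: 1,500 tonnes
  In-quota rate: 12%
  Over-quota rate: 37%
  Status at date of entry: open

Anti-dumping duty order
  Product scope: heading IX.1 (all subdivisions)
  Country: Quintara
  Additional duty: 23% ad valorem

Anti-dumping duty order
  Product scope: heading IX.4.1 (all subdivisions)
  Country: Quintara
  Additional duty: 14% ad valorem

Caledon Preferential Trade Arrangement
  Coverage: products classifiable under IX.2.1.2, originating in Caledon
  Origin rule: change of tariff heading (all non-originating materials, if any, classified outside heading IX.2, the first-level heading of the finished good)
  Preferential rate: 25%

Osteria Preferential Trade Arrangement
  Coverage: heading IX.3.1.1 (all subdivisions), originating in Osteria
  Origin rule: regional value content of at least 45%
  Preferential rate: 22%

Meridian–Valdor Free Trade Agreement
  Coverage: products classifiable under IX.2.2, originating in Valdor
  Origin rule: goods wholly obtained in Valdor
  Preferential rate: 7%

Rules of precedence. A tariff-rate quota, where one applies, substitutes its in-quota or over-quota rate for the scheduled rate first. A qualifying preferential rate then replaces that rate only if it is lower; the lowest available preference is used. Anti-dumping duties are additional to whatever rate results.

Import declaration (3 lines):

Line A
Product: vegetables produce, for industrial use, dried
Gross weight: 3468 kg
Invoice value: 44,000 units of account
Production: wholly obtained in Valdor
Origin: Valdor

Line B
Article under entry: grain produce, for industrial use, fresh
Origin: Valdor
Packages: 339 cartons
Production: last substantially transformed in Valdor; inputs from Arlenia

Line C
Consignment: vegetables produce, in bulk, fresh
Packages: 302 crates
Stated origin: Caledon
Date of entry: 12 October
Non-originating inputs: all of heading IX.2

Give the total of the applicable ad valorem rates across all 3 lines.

Line A: vegetables → IX.1; dried → IX.1.2; for industrial use → IX.1.2.2. Scheduled 32%. Valdor agreement on IX.2.2: IX.1.2.2 not covered. → 32%.
Line B: grain → IX.2; fresh → IX.2.2; for industrial use → IX.2.2.1. Scheduled 15%. Valdor agreement on IX.2.2: not wholly obtained. → 15%.
Line C: vegetables → IX.1; fresh → IX.1.1; in bulk → IX.1.1.1. Scheduled 14%. Caledon agreement on IX.2.1.2: IX.1.1.1 not covered. → 14%.
Sum: 32% + 15% + 14% = 61%.

61%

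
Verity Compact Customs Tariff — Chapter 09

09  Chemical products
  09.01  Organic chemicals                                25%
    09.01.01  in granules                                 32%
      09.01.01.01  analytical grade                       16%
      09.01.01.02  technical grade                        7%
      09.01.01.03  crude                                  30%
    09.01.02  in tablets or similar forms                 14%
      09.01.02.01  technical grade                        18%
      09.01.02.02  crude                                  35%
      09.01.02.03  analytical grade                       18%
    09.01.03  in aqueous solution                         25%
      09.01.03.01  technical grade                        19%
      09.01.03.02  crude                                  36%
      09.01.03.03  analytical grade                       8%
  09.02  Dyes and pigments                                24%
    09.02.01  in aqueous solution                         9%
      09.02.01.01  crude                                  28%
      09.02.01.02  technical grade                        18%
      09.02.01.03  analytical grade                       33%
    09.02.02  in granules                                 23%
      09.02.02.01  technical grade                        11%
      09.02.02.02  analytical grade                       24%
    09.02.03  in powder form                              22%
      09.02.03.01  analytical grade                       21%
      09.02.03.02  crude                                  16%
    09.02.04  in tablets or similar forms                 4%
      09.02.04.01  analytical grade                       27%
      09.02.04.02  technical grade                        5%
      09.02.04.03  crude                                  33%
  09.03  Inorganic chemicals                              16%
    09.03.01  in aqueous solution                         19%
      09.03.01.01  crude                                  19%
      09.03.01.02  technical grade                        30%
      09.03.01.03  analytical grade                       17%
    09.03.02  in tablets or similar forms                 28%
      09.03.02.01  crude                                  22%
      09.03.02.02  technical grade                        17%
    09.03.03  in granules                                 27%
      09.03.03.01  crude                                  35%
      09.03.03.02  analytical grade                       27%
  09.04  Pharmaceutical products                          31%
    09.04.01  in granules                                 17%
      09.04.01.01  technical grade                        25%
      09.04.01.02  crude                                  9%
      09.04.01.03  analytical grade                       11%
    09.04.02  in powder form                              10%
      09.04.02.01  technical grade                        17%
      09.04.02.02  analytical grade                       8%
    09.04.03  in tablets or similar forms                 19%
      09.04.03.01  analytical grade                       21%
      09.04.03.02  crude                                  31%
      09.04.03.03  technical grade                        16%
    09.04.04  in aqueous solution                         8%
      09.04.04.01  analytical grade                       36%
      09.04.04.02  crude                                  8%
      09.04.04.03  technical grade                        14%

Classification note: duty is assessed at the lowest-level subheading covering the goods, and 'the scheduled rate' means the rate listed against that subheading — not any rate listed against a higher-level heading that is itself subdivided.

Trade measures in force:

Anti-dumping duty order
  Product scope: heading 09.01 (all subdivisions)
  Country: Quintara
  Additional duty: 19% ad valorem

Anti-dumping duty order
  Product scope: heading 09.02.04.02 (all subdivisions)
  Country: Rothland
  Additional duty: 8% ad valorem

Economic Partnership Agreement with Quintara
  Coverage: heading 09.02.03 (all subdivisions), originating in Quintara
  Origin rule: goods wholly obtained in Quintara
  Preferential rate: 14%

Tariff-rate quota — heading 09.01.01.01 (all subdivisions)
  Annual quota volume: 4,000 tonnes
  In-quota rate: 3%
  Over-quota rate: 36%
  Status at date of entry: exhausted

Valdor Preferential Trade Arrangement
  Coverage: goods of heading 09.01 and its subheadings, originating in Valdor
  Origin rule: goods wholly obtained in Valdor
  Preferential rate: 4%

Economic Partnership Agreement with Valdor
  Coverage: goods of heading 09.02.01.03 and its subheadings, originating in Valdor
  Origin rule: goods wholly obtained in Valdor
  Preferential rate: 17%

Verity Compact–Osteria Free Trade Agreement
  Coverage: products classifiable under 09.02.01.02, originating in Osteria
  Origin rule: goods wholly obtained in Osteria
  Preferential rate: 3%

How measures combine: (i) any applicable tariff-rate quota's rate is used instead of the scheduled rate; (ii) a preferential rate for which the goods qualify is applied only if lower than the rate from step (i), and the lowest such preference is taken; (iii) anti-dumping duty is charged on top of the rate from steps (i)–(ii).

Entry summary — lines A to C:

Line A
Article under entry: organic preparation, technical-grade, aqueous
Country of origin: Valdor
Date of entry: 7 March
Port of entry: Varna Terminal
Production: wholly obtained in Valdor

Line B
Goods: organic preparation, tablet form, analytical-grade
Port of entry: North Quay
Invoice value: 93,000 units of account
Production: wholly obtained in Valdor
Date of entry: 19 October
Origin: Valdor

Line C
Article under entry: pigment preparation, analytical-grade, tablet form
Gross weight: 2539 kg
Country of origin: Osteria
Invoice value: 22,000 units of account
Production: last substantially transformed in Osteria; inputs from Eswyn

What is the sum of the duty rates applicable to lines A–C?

Line A: organic → 09.01; aqueous → 09.01.03; technical-grade → 09.01.03.01. Scheduled 19%. Valdor agreement on 09.01: wholly obtained → 4% available; Valdor agreement on 09.02.01.03: 09.01.03.01 not covered; preferential 4%. → 4%.
Line B: organic → 09.01; tablet form → 09.01.02; analytical-grade → 09.01.02.03. Scheduled 18%. Valdor agreement on 09.01: wholly obtained → 4% available; Valdor agreement on 09.02.01.03: 09.01.02.03 not covered; preferential 4%. → 4%.
Line C: pigment → 09.02; tablet form → 09.02.04; analytical-grade → 09.02.04.01. Scheduled 27%. Osteria agreement on 09.02.01.02: 09.02.04.01 not covered. → 27%.
Sum: 4% + 4% + 27% = 35%.

35%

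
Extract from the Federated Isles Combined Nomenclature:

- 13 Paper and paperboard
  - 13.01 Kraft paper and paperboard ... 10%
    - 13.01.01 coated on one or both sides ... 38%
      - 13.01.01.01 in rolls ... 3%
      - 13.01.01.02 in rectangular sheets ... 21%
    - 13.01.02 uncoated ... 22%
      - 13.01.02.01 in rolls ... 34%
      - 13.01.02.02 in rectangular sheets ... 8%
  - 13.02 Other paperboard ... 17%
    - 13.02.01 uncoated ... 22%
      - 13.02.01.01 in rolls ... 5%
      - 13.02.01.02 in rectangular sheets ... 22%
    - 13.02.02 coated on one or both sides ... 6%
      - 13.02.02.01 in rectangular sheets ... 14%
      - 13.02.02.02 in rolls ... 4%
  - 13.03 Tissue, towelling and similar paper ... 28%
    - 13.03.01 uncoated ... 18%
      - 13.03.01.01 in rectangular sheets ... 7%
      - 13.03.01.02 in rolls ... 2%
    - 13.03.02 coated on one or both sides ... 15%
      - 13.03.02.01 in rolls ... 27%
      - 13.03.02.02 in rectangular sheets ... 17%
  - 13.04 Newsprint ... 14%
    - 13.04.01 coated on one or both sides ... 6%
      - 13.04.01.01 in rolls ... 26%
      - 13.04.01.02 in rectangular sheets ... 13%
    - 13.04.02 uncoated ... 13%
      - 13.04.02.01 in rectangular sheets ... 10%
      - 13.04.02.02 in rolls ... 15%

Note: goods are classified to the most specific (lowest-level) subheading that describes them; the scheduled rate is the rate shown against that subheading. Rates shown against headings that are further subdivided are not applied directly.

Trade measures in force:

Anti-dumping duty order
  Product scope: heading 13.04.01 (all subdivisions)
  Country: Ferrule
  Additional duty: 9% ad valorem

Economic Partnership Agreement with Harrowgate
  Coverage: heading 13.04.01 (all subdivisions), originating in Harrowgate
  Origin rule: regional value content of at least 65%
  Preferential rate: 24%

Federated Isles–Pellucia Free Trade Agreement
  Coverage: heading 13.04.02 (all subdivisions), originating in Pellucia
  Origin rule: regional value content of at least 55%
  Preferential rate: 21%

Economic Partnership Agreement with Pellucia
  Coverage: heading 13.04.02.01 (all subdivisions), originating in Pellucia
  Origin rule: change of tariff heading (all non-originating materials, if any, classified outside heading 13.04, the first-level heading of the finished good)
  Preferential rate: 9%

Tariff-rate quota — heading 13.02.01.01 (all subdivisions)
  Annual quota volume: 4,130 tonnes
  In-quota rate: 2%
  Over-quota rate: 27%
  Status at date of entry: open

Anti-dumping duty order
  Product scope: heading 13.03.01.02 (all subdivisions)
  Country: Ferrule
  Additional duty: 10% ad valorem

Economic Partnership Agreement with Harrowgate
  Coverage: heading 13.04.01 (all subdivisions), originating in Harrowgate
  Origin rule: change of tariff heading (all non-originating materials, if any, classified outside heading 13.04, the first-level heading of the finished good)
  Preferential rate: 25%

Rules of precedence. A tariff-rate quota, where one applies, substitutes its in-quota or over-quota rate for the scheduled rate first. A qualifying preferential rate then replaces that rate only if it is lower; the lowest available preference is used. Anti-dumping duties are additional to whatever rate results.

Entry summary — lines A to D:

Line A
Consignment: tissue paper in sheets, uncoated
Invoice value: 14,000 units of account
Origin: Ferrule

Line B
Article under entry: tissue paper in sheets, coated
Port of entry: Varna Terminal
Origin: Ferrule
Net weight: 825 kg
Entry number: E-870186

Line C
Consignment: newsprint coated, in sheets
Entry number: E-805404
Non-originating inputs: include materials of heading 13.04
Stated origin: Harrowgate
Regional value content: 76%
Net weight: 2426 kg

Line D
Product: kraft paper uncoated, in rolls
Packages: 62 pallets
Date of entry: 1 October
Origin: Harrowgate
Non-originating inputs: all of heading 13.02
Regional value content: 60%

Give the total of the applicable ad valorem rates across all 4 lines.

71%

Line A: tissue paper → 13.03; uncoated → 13.03.01; in sheets → 13.03.01.01. Scheduled 7%. No special measure applies. → 7%.
Line B: tissue paper → 13.03; coated → 13.03.02; in sheets → 13.03.02.02. Scheduled 17%. No special measure applies. → 17%.
Line C: newsprint → 13.04; coated → 13.04.01; in sheets → 13.04.01.02. Scheduled 13%. Harrowgate agreement on 13.04.01: RVC ≥ 65% → 24% available; Harrowgate agreement on 13.04.01: CTH not met; preference 24% not lower than 13% → no reduction. → 13%.
Line D: kraft paper → 13.01; uncoated → 13.01.02; in rolls → 13.01.02.01. Scheduled 34%. Harrowgate agreement on 13.04.01: 13.01.02.01 not covered; Harrowgate agreement on 13.04.01: 13.01.02.01 not covered. → 34%.
Sum: 7% + 17% + 13% + 34% = 71%.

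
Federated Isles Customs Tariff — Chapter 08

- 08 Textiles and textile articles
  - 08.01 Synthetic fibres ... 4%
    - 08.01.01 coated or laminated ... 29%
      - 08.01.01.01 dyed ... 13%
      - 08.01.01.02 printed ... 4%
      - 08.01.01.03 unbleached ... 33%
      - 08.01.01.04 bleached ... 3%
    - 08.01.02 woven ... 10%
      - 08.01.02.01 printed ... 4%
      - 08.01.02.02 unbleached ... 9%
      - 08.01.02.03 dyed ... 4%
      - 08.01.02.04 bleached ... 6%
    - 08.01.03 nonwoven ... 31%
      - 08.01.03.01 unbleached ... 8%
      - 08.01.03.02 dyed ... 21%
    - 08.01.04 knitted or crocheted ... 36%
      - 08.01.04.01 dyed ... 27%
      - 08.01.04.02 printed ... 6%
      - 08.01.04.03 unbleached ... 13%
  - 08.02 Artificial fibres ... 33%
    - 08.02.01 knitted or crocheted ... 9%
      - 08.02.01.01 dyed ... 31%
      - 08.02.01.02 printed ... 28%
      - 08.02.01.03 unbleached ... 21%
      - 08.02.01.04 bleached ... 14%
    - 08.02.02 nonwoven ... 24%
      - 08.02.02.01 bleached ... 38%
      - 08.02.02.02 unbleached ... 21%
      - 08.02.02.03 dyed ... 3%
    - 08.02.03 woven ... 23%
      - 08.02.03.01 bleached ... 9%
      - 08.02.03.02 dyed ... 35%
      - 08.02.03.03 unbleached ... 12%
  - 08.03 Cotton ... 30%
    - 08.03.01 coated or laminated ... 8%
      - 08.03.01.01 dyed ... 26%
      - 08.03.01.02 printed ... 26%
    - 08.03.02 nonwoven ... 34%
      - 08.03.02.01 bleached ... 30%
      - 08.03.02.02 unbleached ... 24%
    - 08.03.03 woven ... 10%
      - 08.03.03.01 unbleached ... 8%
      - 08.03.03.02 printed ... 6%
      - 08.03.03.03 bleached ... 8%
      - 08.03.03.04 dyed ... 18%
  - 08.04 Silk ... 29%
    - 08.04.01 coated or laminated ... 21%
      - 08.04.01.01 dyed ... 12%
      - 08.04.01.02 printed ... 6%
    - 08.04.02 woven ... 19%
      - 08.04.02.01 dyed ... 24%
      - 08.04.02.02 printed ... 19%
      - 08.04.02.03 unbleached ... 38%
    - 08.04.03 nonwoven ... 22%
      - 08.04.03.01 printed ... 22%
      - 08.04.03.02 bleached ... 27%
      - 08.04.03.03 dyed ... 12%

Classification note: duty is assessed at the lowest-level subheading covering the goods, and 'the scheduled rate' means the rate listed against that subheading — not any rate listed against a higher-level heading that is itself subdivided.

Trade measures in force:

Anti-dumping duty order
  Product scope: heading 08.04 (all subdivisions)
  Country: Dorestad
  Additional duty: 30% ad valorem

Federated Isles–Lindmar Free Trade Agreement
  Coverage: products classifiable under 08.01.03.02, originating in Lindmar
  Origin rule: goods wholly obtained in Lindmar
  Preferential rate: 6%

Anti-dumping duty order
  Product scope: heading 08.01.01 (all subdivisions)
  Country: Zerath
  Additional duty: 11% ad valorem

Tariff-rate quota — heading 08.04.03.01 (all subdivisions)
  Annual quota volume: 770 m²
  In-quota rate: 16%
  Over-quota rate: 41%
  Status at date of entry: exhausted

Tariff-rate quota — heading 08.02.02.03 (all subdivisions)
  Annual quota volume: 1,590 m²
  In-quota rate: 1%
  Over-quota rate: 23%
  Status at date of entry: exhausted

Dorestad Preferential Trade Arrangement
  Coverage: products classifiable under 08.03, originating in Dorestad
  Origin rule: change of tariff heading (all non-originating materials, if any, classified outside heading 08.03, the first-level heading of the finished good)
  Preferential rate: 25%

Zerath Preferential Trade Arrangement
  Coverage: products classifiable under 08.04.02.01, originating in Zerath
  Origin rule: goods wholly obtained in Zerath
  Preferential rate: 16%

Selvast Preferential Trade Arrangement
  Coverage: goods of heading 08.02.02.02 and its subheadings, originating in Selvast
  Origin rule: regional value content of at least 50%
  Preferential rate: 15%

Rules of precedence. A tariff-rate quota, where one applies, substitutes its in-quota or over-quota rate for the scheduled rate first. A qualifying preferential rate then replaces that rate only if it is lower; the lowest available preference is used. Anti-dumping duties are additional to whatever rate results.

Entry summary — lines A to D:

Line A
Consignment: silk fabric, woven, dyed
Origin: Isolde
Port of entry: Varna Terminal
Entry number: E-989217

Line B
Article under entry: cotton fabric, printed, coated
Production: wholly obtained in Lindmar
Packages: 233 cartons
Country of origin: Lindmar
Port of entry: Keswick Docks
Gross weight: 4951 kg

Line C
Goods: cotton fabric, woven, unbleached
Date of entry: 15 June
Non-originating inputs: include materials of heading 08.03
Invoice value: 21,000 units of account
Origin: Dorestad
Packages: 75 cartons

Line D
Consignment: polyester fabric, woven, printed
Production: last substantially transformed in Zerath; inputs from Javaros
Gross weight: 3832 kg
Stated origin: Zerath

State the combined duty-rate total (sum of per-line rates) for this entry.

62%

Line A: silk → 08.04; woven → 08.04.02; dyed → 08.04.02.01. Scheduled 24%. No special measure applies. → 24%.
Line B: cotton → 08.03; coated → 08.03.01; printed → 08.03.01.02. Scheduled 26%. Lindmar agreement on 08.01.03.02: 08.03.01.02 not covered. → 26%.
Line C: cotton → 08.03; woven → 08.03.03; unbleached → 08.03.03.01. Scheduled 8%. Dorestad agreement on 08.03: CTH not met. → 8%.
Line D: polyester → 08.01; woven → 08.01.02; printed → 08.01.02.01. Scheduled 4%. Zerath agreement on 08.04.02.01: 08.01.02.01 not covered. → 4%.
Sum: 24% + 26% + 8% + 4% = 62%.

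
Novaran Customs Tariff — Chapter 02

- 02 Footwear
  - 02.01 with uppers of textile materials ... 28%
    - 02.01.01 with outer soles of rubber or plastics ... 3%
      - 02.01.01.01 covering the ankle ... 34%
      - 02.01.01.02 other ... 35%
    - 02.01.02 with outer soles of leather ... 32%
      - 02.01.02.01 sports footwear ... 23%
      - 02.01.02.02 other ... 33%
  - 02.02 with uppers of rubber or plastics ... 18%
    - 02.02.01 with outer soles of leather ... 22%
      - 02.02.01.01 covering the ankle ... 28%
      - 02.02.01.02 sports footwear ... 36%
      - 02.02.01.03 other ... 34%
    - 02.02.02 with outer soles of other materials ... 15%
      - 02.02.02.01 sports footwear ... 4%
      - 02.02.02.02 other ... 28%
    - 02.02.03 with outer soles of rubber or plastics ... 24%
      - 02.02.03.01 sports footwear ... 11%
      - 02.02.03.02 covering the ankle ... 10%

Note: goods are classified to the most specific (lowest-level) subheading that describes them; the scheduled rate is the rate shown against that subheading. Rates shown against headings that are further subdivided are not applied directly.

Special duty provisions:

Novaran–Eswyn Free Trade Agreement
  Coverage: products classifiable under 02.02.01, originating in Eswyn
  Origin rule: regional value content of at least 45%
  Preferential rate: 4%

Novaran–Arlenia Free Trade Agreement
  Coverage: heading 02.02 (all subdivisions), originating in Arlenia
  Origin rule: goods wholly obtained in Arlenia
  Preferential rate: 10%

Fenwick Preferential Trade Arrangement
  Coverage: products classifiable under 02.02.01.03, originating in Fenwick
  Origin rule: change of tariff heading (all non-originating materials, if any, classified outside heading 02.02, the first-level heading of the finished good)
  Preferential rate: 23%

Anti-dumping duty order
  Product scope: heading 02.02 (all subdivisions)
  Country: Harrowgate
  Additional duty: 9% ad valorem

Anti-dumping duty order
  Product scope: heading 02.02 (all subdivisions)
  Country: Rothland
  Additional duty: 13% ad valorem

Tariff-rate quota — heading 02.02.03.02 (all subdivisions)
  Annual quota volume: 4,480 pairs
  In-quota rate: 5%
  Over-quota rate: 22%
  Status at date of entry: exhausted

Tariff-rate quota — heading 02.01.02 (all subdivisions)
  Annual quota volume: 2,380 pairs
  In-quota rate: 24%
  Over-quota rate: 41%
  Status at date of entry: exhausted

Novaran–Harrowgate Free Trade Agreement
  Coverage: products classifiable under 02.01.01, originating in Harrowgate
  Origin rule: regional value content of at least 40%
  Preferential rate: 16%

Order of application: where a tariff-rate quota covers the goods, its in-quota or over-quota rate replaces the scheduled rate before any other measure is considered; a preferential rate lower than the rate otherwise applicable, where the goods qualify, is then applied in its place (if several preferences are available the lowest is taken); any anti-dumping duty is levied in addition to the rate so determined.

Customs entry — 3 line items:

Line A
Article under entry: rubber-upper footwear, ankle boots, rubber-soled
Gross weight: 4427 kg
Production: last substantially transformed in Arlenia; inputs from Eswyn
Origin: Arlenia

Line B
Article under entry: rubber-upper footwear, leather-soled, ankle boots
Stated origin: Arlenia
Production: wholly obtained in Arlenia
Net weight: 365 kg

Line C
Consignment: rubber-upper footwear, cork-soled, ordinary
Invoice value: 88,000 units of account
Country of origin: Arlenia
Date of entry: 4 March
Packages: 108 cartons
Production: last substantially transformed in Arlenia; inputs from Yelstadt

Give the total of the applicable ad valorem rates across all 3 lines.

Line A: rubber-upper → 02.02; rubber-soled → 02.02.03; ankle boots → 02.02.03.02. Scheduled 10%. quota on 02.02.03.02 exhausted → over-quota 22%; Arlenia agreement on 02.02: not wholly obtained. → 22%.
Line B: rubber-upper → 02.02; leather-soled → 02.02.01; ankle boots → 02.02.01.01. Scheduled 28%. Arlenia agreement on 02.02: wholly obtained → 10% available; preferential 10%. → 10%.
Line C: rubber-upper → 02.02; cork-soled → 02.02.02; ordinary → 02.02.02.02. Scheduled 28%. Arlenia agreement on 02.02: not wholly obtained. → 28%.
Sum: 22% + 10% + 28% = 60%.

60%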